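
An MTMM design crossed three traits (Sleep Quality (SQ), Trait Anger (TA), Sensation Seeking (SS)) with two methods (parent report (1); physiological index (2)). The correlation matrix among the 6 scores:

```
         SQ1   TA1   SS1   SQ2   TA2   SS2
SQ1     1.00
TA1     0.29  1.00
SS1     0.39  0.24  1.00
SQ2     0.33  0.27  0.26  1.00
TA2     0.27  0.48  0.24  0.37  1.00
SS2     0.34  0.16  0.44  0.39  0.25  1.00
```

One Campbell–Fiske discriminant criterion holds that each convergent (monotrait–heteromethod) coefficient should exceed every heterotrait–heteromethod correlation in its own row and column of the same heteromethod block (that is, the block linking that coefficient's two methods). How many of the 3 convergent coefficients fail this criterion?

Each convergent coefficient versus the relevant comparison correlations:
SQ (methods 1·2): 0.33 vs {0.27, 0.27, 0.34, 0.26} → fail.
TA (methods 1·2): 0.48 vs {0.27, 0.27, 0.16, 0.24} → pass.
SS (methods 1·2): 0.44 vs {0.26, 0.34, 0.24, 0.16} → pass.
1 of 3 fail.

1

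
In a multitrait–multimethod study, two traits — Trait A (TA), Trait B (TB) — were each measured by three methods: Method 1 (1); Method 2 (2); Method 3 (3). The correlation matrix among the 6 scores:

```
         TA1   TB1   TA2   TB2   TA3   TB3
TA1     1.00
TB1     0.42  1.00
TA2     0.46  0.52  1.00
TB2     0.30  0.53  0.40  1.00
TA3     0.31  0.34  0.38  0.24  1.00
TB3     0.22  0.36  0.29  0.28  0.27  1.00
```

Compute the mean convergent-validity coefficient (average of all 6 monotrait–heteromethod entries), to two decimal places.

Convergent values: 0.46, 0.31, 0.38, 0.53, 0.36, 0.28; mean = 2.32/6 = 0.39.

0.39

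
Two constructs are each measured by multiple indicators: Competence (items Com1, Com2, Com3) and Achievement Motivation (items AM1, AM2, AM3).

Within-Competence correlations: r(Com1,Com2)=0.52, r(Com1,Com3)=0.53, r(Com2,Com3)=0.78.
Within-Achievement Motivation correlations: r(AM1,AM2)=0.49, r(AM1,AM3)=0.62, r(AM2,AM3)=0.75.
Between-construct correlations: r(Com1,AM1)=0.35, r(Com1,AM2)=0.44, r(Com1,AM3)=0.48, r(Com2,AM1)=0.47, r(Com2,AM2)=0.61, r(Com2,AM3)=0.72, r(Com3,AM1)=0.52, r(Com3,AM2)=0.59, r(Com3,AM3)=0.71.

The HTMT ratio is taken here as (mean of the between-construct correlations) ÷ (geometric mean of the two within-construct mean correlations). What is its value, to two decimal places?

0.88

Mean between = 4.89/9 = 0.5433.
Mean within-Com = 1.83/3 = 0.6100; mean within-AM = 1.86/3 = 0.6200.
Geometric mean = √(0.6100 × 0.6200) = 0.6150.
HTMT = 0.5433 / 0.6150 = 0.88.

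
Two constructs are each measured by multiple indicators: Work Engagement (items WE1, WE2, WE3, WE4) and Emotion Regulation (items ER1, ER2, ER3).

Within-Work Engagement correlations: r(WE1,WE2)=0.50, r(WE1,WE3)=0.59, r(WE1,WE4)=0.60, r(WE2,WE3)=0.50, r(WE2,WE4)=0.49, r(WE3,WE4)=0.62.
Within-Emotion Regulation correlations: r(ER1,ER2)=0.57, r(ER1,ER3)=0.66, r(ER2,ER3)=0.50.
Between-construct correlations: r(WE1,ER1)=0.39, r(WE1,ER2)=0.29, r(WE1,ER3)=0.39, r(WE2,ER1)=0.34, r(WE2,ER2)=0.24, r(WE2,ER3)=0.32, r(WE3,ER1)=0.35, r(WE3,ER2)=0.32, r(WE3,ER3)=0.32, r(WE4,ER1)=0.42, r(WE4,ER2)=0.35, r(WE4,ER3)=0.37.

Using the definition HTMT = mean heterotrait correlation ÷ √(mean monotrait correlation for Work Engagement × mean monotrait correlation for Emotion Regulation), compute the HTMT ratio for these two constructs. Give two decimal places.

Mean heterotrait r = 4.10/12 = 0.3417.
Mean within-WE = 3.30/6 = 0.5500; mean within-ER = 1.73/3 = 0.5767.
Geometric mean = √(0.5500 × 0.5767) = 0.5632.
HTMT = 0.3417 / 0.5632 = 0.61.

0.61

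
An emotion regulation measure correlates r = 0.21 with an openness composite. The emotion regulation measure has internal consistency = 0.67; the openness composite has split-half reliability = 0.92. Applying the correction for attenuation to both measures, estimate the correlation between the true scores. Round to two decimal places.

0.27

r_true = r_obs / √(r_xx · r_yy) = 0.21 / √(0.67 × 0.92) = 0.21 / √0.6164 = 0.21 / 0.7851 ≈ 0.27.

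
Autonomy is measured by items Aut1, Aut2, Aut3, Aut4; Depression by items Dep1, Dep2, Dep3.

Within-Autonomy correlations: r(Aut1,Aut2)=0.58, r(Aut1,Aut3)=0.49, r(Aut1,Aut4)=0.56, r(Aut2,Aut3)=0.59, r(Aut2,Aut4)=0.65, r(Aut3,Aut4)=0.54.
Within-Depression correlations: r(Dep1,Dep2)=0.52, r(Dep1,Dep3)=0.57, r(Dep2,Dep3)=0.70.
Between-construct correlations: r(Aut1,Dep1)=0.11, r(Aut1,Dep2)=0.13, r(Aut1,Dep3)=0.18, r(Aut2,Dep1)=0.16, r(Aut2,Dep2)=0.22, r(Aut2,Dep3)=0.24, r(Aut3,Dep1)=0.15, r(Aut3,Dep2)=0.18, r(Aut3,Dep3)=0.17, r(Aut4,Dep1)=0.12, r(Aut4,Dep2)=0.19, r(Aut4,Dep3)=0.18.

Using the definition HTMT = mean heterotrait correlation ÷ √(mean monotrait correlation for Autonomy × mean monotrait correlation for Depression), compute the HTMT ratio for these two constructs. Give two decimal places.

Mean between = 2.03/12 = 0.1692.
Mean within-Aut = 3.41/6 = 0.5683; mean within-Dep = 1.79/3 = 0.5967.
Geometric mean = √(0.5683 × 0.5967) = 0.5823.
HTMT = 0.1692 / 0.5823 = 0.29.

0.29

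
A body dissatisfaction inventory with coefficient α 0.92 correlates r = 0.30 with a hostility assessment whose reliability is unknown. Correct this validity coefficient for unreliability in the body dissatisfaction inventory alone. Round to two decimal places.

0.31

Single correction: r_c = r_obs / √r_xx = 0.30 / √0.92 = 0.30 / 0.9592 ≈ 0.31.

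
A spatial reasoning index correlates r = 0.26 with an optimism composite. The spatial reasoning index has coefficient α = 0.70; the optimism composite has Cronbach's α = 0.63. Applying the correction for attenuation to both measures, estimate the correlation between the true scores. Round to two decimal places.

0.39

r_true = r_obs / √(r_xx · r_yy) = 0.26 / √(0.70 × 0.63) = 0.26 / √0.4410 = 0.26 / 0.6641 ≈ 0.39.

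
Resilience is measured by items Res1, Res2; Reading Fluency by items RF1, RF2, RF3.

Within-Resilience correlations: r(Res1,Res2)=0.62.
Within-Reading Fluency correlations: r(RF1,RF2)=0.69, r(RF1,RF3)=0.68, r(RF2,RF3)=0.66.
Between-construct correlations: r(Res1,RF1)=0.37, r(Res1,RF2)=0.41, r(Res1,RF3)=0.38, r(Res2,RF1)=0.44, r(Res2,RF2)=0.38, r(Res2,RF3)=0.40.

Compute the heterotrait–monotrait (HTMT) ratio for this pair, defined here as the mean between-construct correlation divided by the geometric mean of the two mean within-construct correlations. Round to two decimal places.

Mean between = 2.38/6 = 0.3967.
Mean within-Res = 0.62/1 = 0.6200; mean within-RF = 2.03/3 = 0.6767.
Geometric mean = √(0.6200 × 0.6767) = 0.6477.
HTMT = 0.3967 / 0.6477 = 0.61.

0.61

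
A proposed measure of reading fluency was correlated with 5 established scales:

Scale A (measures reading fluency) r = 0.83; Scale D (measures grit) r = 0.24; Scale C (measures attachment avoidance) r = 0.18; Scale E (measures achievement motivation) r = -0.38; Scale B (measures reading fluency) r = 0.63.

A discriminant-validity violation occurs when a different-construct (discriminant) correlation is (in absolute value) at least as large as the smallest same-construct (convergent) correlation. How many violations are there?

0

Convergent (same construct = reading fluency): Scale A, Scale B.
Smallest convergent = 0.63. Discriminant |r|: 0.24, 0.18, 0.38; count ≥ 0.63 → 0.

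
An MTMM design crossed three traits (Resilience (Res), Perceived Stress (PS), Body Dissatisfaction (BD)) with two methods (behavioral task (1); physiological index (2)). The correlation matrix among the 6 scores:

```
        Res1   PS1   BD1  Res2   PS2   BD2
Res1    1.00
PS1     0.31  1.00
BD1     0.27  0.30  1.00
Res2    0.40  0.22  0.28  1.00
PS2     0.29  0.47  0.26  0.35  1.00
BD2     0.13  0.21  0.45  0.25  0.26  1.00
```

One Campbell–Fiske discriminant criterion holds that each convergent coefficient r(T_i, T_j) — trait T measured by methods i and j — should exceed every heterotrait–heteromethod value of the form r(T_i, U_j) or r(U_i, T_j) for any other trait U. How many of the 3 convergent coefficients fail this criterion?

Checking each validity diagonal entry against its comparison values:
Res (methods 1·2): 0.40 vs {0.29, 0.22, 0.13, 0.28} → pass.
PS (methods 1·2): 0.47 vs {0.22, 0.29, 0.21, 0.26} → pass.
BD (methods 1·2): 0.45 vs {0.28, 0.13, 0.26, 0.21} → pass.
0 of 3 fail.

0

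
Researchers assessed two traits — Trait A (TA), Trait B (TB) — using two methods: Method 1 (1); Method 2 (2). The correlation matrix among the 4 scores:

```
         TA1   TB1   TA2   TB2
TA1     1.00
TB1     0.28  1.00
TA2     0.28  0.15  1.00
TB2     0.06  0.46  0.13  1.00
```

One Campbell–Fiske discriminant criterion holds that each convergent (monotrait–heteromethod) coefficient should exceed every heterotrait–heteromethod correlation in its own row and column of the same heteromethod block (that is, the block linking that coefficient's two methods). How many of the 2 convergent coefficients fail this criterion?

Each convergent coefficient versus the relevant comparison correlations:
TA (methods 1·2): 0.28 vs {0.06, 0.15} → pass.
TB (methods 1·2): 0.46 vs {0.15, 0.06} → pass.
0 of 2 fail.

0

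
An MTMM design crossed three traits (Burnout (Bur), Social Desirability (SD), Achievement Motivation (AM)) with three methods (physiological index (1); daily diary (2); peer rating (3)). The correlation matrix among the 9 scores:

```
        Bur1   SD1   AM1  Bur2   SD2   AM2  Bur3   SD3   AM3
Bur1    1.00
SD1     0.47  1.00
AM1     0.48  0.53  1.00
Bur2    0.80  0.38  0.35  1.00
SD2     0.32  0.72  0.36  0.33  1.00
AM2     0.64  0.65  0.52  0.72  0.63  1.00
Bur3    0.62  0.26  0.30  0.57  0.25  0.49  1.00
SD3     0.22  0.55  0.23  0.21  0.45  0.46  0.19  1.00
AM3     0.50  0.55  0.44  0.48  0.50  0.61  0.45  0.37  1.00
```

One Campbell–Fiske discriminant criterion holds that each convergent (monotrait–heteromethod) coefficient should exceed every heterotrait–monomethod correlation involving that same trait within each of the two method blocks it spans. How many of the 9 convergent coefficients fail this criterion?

Each convergent coefficient versus the relevant comparison correlations:
Bur (methods 1·2): 0.80 vs {0.47, 0.33, 0.48, 0.72} → pass.
Bur (methods 1·3): 0.62 vs {0.47, 0.19, 0.48, 0.45} → pass.
Bur (methods 2·3): 0.57 vs {0.33, 0.19, 0.72, 0.45} → fail.
SD (methods 1·2): 0.72 vs {0.47, 0.33, 0.53, 0.63} → pass.
SD (methods 1·3): 0.55 vs {0.47, 0.19, 0.53, 0.37} → pass.
SD (methods 2·3): 0.45 vs {0.33, 0.19, 0.63, 0.37} → fail.
AM (methods 1·2): 0.52 vs {0.48, 0.72, 0.53, 0.63} → fail.
AM (methods 1·3): 0.44 vs {0.48, 0.45, 0.53, 0.37} → fail.
AM (methods 2·3): 0.61 vs {0.72, 0.45, 0.63, 0.37} → fail.
5 of 9 fail.

5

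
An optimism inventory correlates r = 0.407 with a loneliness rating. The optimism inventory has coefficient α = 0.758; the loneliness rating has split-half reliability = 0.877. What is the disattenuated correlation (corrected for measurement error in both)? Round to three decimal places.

r_true = r_obs / √(r_xx · r_yy) = 0.407 / √(0.758 × 0.877) = 0.407 / √0.664766 = 0.407 / 0.8153 ≈ 0.499.

0.499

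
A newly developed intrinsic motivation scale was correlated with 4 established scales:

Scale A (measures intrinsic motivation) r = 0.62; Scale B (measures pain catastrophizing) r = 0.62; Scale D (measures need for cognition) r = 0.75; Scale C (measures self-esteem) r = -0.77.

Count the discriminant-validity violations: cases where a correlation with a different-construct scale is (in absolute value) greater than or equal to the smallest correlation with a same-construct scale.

3

Convergent (same construct = intrinsic motivation): Scale A.
Smallest convergent = 0.62. Discriminant |r|: 0.62, 0.75, 0.77; count ≥ 0.62 → 3.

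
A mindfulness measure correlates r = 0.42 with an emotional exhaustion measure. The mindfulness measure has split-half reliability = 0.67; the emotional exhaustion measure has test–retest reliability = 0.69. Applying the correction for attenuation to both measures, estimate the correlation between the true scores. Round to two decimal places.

0.62

r_true = r_obs / √(r_xx · r_yy) = 0.42 / √(0.67 × 0.69) = 0.42 / √0.4623 = 0.42 / 0.6799 ≈ 0.62.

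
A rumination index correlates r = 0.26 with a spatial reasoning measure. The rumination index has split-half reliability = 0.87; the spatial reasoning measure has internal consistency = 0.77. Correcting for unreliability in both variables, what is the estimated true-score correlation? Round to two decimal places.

r_true = r_obs / √(r_xx · r_yy) = 0.26 / √(0.87 × 0.77) = 0.26 / √0.6699 = 0.26 / 0.8185 ≈ 0.32.

0.32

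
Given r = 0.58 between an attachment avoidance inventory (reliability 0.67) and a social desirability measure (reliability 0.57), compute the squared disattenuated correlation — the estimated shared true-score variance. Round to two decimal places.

Disattenuated r = 0.58 / √(0.67 × 0.57) = 0.58 / 0.6180 = 0.9385.
Shared true-score variance = 0.9385² = 0.8808 ≈ 0.88.

0.88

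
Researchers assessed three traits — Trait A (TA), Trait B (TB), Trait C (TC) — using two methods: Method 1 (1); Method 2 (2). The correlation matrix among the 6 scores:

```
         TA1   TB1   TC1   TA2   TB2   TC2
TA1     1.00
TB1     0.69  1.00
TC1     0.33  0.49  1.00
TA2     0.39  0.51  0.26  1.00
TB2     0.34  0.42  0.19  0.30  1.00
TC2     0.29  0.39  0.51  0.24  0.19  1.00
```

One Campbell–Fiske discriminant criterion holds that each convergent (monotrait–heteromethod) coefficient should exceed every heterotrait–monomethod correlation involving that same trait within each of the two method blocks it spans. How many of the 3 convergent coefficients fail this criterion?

2

Each convergent coefficient versus the relevant comparison correlations:
TA (methods 1·2): 0.39 vs {0.69, 0.30, 0.33, 0.24} → fail.
TB (methods 1·2): 0.42 vs {0.69, 0.30, 0.49, 0.19} → fail.
TC (methods 1·2): 0.51 vs {0.33, 0.24, 0.49, 0.19} → pass.
2 of 3 fail.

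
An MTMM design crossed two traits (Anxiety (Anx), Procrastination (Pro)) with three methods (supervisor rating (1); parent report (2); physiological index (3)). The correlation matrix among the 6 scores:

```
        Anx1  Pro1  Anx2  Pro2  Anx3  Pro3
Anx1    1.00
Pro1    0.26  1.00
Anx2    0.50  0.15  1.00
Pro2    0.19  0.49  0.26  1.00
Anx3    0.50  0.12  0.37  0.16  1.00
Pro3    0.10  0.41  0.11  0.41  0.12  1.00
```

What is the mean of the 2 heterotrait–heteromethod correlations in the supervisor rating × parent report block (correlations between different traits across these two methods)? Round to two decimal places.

HTHM values (method 1 × method 2): 0.19, 0.15; mean = 0.34/2 = 0.17.

0.17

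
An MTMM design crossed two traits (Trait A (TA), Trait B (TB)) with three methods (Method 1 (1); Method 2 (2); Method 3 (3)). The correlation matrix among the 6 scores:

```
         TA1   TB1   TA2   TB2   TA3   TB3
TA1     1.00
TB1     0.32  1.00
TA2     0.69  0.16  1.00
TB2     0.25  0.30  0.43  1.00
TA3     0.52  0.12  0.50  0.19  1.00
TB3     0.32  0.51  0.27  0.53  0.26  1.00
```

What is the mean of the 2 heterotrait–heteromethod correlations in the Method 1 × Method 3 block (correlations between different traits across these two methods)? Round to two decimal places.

0.22

HTHM values (method 1 × method 3): 0.32, 0.12; mean = 0.44/2 = 0.22.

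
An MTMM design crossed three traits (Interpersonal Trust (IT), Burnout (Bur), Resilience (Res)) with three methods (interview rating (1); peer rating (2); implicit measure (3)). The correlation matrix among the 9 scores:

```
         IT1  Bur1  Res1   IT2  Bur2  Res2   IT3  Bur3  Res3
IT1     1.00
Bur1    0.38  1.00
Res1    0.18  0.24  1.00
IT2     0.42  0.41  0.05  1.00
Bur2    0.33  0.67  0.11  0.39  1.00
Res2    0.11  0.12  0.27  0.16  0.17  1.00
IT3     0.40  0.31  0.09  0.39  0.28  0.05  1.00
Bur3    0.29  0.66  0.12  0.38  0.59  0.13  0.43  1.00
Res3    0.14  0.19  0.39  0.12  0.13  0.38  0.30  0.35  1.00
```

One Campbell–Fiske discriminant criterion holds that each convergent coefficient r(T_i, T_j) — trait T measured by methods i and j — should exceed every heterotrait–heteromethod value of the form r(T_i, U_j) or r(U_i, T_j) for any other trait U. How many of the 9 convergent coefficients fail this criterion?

0

Each convergent coefficient versus the relevant comparison correlations:
IT (methods 1·2): 0.42 vs {0.33, 0.41, 0.11, 0.05} → pass.
IT (methods 1·3): 0.40 vs {0.29, 0.31, 0.14, 0.09} → pass.
IT (methods 2·3): 0.39 vs {0.38, 0.28, 0.12, 0.05} → pass.
Bur (methods 1·2): 0.67 vs {0.41, 0.33, 0.12, 0.11} → pass.
Bur (methods 1·3): 0.66 vs {0.31, 0.29, 0.19, 0.12} → pass.
Bur (methods 2·3): 0.59 vs {0.28, 0.38, 0.13, 0.13} → pass.
Res (methods 1·2): 0.27 vs {0.05, 0.11, 0.11, 0.12} → pass.
Res (methods 1·3): 0.39 vs {0.09, 0.14, 0.12, 0.19} → pass.
Res (methods 2·3): 0.38 vs {0.05, 0.12, 0.13, 0.13} → pass.
0 of 9 fail.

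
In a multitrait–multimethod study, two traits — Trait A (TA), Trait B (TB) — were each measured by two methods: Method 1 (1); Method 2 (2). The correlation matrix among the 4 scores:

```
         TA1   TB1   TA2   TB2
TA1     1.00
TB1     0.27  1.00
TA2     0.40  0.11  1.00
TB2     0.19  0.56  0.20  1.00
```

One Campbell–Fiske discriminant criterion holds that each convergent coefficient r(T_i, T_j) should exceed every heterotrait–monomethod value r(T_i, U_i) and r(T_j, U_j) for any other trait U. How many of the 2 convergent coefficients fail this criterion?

Convergent coefficients and their comparison sets:
TA (methods 1·2): 0.40 vs {0.27, 0.20} → pass.
TB (methods 1·2): 0.56 vs {0.27, 0.20} → pass.
0 of 2 fail.

0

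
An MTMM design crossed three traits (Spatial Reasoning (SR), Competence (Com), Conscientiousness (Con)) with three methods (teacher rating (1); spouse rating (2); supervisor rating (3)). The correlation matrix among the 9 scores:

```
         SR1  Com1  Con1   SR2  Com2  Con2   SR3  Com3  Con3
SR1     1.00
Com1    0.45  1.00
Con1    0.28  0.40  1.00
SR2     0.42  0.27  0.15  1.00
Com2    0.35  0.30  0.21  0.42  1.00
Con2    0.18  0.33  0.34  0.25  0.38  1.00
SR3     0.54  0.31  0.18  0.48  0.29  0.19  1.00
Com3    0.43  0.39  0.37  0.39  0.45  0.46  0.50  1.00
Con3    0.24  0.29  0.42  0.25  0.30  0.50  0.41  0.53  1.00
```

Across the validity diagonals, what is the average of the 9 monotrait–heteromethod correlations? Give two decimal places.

Convergent values: 0.42, 0.54, 0.48, 0.30, 0.39, 0.45, 0.34, 0.42, 0.50; mean = 3.84/9 = 0.43.

0.43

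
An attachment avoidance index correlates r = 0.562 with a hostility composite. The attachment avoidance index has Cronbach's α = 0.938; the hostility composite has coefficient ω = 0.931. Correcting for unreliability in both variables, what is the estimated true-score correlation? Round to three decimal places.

0.601

r_true = r_obs / √(r_xx · r_yy) = 0.562 / √(0.938 × 0.931) = 0.562 / √0.873278 = 0.562 / 0.9345 ≈ 0.601.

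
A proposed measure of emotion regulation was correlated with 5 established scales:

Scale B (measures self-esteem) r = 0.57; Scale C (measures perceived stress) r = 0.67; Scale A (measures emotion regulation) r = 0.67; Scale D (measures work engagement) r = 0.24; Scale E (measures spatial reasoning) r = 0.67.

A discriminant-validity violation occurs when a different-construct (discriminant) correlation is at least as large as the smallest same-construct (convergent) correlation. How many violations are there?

2

Convergent (same construct = emotion regulation): Scale A.
Smallest convergent = 0.67. Discriminant values: 0.57, 0.67, 0.24, 0.67; count ≥ 0.67 → 2.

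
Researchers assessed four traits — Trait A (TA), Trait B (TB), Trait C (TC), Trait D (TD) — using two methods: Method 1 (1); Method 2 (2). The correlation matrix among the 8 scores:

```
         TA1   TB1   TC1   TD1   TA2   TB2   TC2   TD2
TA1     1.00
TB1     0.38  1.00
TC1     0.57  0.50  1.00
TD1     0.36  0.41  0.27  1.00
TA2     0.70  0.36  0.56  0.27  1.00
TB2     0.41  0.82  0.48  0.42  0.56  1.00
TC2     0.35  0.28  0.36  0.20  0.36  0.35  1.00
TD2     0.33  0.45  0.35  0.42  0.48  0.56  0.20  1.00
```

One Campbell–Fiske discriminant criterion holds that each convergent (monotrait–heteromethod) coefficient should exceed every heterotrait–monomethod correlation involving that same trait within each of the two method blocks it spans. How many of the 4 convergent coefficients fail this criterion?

2

Convergent coefficients and their comparison sets:
TA (methods 1·2): 0.70 vs {0.38, 0.56, 0.57, 0.36, 0.36, 0.48} → pass.
TB (methods 1·2): 0.82 vs {0.38, 0.56, 0.50, 0.35, 0.41, 0.56} → pass.
TC (methods 1·2): 0.36 vs {0.57, 0.36, 0.50, 0.35, 0.27, 0.20} → fail.
TD (methods 1·2): 0.42 vs {0.36, 0.48, 0.41, 0.56, 0.27, 0.20} → fail.
2 of 4 fail.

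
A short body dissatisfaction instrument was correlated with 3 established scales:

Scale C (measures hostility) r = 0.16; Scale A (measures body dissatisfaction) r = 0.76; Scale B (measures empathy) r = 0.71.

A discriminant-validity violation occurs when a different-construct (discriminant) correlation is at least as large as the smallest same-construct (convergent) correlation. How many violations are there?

Convergent (same construct = body dissatisfaction): Scale A.
Smallest convergent = 0.76. Discriminant values: 0.16, 0.71; count ≥ 0.76 → 0.

0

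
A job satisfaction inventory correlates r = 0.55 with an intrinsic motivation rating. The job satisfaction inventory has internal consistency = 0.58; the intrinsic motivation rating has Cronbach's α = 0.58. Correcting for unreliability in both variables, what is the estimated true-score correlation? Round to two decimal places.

0.95

r_true = r_obs / √(r_xx · r_yy) = 0.55 / √(0.58 × 0.58) = 0.55 / √0.3364 = 0.55 / 0.5800 ≈ 0.95.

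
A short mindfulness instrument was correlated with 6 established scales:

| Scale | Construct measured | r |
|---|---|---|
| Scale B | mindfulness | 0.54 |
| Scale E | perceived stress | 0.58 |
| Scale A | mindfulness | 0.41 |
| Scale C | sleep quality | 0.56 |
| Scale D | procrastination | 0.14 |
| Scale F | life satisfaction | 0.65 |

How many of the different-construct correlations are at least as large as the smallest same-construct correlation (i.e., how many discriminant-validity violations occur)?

3

Convergent (same construct = mindfulness): Scale B, Scale A.
Smallest convergent = 0.41. Discriminant values: 0.58, 0.56, 0.14, 0.65; count ≥ 0.41 → 3.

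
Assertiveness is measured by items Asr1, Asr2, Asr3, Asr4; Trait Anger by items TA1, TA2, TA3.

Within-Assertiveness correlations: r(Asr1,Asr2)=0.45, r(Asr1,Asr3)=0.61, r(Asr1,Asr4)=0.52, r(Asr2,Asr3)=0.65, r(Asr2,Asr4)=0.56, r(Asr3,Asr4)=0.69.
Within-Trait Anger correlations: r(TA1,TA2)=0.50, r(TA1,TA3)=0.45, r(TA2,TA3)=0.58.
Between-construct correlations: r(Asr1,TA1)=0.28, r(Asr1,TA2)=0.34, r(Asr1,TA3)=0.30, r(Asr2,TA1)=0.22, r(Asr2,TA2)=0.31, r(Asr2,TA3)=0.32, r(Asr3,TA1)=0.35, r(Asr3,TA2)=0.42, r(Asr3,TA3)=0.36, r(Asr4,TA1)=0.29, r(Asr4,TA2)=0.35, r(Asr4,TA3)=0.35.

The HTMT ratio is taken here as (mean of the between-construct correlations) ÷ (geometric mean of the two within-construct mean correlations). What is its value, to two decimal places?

Between-construct mean = 3.89/12 = 0.3242.
Mean within-Asr = 3.48/6 = 0.5800; mean within-TA = 1.53/3 = 0.5100.
Geometric mean = √(0.5800 × 0.5100) = 0.5439.
HTMT = 0.3242 / 0.5439 = 0.60.

0.60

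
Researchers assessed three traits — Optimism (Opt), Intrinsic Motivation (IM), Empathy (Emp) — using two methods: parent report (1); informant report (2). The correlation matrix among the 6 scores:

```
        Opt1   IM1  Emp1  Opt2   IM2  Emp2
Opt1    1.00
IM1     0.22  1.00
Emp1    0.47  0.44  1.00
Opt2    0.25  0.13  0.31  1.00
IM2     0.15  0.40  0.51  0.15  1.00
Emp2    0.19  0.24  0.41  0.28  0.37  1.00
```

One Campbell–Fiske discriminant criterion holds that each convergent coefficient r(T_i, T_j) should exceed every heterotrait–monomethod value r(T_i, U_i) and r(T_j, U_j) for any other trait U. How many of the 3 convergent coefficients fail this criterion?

3

Convergent coefficients and their comparison sets:
Opt (methods 1·2): 0.25 vs {0.22, 0.15, 0.47, 0.28} → fail.
IM (methods 1·2): 0.40 vs {0.22, 0.15, 0.44, 0.37} → fail.
Emp (methods 1·2): 0.41 vs {0.47, 0.28, 0.44, 0.37} → fail.
3 of 3 fail.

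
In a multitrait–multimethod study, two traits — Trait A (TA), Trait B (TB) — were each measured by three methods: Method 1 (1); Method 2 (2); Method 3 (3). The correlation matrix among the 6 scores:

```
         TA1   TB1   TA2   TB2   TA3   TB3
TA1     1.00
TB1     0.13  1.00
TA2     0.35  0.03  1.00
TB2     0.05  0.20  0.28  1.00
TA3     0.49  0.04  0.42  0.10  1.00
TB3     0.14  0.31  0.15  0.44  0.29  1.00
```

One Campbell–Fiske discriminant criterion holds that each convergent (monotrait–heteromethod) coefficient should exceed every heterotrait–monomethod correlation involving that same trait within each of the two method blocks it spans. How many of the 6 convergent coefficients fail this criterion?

Convergent coefficients and their comparison sets:
TA (methods 1·2): 0.35 vs {0.13, 0.28} → pass.
TA (methods 1·3): 0.49 vs {0.13, 0.29} → pass.
TA (methods 2·3): 0.42 vs {0.28, 0.29} → pass.
TB (methods 1·2): 0.20 vs {0.13, 0.28} → fail.
TB (methods 1·3): 0.31 vs {0.13, 0.29} → pass.
TB (methods 2·3): 0.44 vs {0.28, 0.29} → pass.
1 of 6 fail.

1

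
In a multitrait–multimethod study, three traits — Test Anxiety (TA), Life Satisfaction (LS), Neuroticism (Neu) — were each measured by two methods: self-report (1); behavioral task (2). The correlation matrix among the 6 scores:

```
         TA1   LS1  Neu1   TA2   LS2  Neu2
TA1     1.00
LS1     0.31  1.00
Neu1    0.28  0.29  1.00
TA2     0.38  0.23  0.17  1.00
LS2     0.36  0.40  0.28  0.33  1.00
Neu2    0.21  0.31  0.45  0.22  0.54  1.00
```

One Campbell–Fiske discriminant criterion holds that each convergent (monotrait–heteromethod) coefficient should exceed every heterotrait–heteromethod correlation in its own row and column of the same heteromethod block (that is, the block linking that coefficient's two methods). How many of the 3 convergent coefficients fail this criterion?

0

Convergent coefficients and their comparison sets:
TA (methods 1·2): 0.38 vs {0.36, 0.23, 0.21, 0.17} → pass.
LS (methods 1·2): 0.40 vs {0.23, 0.36, 0.31, 0.28} → pass.
Neu (methods 1·2): 0.45 vs {0.17, 0.21, 0.28, 0.31} → pass.
0 of 3 fail.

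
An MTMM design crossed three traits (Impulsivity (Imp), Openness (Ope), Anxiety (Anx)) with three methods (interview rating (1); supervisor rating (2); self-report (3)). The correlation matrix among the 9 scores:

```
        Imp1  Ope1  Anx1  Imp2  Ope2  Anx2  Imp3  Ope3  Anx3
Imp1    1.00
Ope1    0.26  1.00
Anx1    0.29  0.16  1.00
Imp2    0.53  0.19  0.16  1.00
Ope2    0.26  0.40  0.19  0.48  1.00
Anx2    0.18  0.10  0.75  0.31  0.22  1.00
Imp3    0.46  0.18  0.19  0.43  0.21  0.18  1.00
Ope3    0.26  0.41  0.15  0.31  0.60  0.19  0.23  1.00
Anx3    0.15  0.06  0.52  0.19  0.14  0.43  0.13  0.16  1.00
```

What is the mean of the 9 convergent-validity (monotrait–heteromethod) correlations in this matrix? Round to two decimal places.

Convergent values: 0.53, 0.46, 0.43, 0.40, 0.41, 0.60, 0.75, 0.52, 0.43; mean = 4.53/9 = 0.50.

0.50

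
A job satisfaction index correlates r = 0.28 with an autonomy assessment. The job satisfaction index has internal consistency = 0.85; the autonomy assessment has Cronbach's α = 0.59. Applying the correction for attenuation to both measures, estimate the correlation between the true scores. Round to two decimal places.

r_true = r_obs / √(r_xx · r_yy) = 0.28 / √(0.85 × 0.59) = 0.28 / √0.5015 = 0.28 / 0.7082 ≈ 0.40.

0.40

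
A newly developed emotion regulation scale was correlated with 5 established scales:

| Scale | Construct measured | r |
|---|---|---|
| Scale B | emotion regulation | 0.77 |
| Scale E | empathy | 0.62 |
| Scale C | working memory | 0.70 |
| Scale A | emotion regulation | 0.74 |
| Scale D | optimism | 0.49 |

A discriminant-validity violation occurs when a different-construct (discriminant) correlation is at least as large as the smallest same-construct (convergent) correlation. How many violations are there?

Convergent (same construct = emotion regulation): Scale B, Scale A.
Smallest convergent = 0.74. Discriminant values: 0.62, 0.70, 0.49; count ≥ 0.74 → 0.

0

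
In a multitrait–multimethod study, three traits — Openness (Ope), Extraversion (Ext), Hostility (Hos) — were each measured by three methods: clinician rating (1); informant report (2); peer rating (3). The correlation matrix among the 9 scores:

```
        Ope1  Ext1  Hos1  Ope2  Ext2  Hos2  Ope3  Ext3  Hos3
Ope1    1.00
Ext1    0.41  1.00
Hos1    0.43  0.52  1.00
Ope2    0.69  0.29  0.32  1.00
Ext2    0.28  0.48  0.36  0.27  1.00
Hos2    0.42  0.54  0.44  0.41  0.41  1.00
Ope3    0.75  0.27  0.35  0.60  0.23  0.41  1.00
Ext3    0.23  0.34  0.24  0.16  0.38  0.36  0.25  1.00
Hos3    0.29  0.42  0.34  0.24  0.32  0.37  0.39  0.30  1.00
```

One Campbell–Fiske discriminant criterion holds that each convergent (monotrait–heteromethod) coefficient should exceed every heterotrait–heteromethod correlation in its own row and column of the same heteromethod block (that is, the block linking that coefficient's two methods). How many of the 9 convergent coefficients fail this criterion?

Convergent coefficients and their comparison sets:
Ope (methods 1·2): 0.69 vs {0.28, 0.29, 0.42, 0.32} → pass.
Ope (methods 1·3): 0.75 vs {0.23, 0.27, 0.29, 0.35} → pass.
Ope (methods 2·3): 0.60 vs {0.16, 0.23, 0.24, 0.41} → pass.
Ext (methods 1·2): 0.48 vs {0.29, 0.28, 0.54, 0.36} → fail.
Ext (methods 1·3): 0.34 vs {0.27, 0.23, 0.42, 0.24} → fail.
Ext (methods 2·3): 0.38 vs {0.23, 0.16, 0.32, 0.36} → pass.
Hos (methods 1·2): 0.44 vs {0.32, 0.42, 0.36, 0.54} → fail.
Hos (methods 1·3): 0.34 vs {0.35, 0.29, 0.24, 0.42} → fail.
Hos (methods 2·3): 0.37 vs {0.41, 0.24, 0.36, 0.32} → fail.
5 of 9 fail.

5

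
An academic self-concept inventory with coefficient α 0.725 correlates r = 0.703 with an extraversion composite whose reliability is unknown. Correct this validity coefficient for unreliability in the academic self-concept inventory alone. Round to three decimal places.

0.826

Single correction: r_c = r_obs / √r_xx = 0.703 / √0.725 = 0.703 / 0.8515 ≈ 0.826.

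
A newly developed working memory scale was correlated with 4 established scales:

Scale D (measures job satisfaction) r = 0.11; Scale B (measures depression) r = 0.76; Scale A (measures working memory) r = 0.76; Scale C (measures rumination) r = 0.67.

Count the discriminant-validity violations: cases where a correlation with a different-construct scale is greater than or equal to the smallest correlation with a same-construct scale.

Convergent (same construct = working memory): Scale A.
Smallest convergent = 0.76. Discriminant values: 0.11, 0.76, 0.67; count ≥ 0.76 → 1.

1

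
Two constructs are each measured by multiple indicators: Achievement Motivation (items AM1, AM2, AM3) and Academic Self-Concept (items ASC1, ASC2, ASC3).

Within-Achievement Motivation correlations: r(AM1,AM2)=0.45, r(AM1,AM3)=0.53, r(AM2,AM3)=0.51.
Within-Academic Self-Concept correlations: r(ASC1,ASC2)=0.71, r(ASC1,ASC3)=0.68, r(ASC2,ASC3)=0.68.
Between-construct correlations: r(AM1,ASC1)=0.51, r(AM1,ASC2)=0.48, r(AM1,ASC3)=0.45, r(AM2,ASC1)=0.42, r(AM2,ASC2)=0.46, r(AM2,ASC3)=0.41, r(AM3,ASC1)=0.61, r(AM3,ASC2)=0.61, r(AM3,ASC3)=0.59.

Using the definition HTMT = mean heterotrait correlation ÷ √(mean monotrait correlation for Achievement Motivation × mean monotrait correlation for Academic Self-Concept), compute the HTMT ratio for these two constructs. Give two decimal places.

0.86

Mean heterotrait r = 4.54/9 = 0.5044.
Mean within-AM = 1.49/3 = 0.4967; mean within-ASC = 2.07/3 = 0.6900.
Geometric mean = √(0.4967 × 0.6900) = 0.5854.
HTMT = 0.5044 / 0.5854 = 0.86.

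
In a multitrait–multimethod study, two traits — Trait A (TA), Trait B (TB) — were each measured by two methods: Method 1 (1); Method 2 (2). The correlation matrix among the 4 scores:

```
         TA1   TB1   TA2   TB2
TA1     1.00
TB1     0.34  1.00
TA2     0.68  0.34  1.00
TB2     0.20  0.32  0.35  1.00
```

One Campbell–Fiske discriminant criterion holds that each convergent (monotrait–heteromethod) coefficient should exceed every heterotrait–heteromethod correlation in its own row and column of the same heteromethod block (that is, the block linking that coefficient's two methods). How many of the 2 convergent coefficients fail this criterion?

1

Convergent coefficients and their comparison sets:
TA (methods 1·2): 0.68 vs {0.20, 0.34} → pass.
TB (methods 1·2): 0.32 vs {0.34, 0.20} → fail.
1 of 2 fail.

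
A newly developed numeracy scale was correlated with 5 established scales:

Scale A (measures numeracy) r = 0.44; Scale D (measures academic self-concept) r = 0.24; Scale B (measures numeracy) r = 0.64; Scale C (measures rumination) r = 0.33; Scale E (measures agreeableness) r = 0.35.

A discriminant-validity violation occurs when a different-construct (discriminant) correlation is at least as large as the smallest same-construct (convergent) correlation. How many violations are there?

0

Convergent (same construct = numeracy): Scale A, Scale B.
Smallest convergent = 0.44. Discriminant values: 0.24, 0.33, 0.35; count ≥ 0.44 → 0.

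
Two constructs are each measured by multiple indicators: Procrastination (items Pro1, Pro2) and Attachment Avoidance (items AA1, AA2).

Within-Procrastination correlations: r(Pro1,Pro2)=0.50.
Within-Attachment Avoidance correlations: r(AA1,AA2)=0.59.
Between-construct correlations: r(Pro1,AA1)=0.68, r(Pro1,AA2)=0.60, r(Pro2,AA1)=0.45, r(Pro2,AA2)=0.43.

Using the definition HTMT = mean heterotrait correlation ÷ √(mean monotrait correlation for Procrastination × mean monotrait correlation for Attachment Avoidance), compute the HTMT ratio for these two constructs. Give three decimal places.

0.994

Mean heterotrait r = 2.16/4 = 0.5400.
Mean within-Pro = 0.50/1 = 0.5000; mean within-AA = 0.59/1 = 0.5900.
Geometric mean = √(0.5000 × 0.5900) = 0.5431.
HTMT = 0.5400 / 0.5431 = 0.994.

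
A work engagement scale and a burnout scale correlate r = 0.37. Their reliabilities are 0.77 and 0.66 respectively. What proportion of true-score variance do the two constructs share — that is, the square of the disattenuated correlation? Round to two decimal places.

Disattenuated r = 0.37 / √(0.77 × 0.66) = 0.37 / 0.7129 = 0.5190.
Shared true-score variance = 0.5190² = 0.2694 ≈ 0.27.

0.27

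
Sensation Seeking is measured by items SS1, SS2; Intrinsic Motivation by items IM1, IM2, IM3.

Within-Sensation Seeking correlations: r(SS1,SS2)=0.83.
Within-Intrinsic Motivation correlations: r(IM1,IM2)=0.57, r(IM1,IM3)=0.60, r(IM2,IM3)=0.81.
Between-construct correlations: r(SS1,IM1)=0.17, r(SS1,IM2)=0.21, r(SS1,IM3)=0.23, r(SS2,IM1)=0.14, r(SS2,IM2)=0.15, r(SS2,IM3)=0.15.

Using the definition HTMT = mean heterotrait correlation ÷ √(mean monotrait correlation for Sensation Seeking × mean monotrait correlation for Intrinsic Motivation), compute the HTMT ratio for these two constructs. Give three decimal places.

0.236

Between-construct mean = 1.05/6 = 0.1750.
Mean within-SS = 0.83/1 = 0.8300; mean within-IM = 1.98/3 = 0.6600.
Geometric mean = √(0.8300 × 0.6600) = 0.7401.
HTMT = 0.1750 / 0.7401 = 0.236.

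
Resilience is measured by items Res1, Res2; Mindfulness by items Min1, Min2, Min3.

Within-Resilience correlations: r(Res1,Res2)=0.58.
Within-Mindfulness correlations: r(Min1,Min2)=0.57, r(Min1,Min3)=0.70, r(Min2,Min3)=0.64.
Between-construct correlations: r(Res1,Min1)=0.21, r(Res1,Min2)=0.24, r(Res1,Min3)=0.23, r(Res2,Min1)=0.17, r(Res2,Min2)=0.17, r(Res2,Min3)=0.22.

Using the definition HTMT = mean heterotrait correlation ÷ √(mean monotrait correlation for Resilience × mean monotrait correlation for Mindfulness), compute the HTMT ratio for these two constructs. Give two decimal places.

Mean heterotrait r = 1.24/6 = 0.2067.
Mean within-Res = 0.58/1 = 0.5800; mean within-Min = 1.91/3 = 0.6367.
Geometric mean = √(0.5800 × 0.6367) = 0.6077.
HTMT = 0.2067 / 0.6077 = 0.34.

0.34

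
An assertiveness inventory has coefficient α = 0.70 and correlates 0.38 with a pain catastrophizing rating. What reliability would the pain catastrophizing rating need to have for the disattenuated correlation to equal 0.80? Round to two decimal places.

r_true = r_obs / √(r_xx · r_yy) ⇒ 0.80 = 0.38 / √(0.70 · r_yy).
√(0.70 · r_yy) = 0.38 / 0.80 = 0.4750; 0.70 · r_yy = 0.2256; r_yy = 0.2256 / 0.70 ≈ 0.32.

0.32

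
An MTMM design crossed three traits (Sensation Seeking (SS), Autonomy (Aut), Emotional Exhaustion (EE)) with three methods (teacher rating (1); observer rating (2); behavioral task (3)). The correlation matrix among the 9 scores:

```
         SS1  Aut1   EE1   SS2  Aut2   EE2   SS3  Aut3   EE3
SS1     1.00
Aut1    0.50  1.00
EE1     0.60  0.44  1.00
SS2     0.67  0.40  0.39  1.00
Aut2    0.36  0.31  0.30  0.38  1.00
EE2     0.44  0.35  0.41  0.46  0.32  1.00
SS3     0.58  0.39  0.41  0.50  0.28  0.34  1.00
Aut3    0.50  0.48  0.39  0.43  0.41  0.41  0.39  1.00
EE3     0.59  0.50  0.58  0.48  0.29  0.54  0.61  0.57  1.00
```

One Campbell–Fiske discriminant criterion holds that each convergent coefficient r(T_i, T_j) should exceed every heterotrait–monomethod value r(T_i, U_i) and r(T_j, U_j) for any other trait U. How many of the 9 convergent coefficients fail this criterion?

Convergent coefficients and their comparison sets:
SS (methods 1·2): 0.67 vs {0.50, 0.38, 0.60, 0.46} → pass.
SS (methods 1·3): 0.58 vs {0.50, 0.39, 0.60, 0.61} → fail.
SS (methods 2·3): 0.50 vs {0.38, 0.39, 0.46, 0.61} → fail.
Aut (methods 1·2): 0.31 vs {0.50, 0.38, 0.44, 0.32} → fail.
Aut (methods 1·3): 0.48 vs {0.50, 0.39, 0.44, 0.57} → fail.
Aut (methods 2·3): 0.41 vs {0.38, 0.39, 0.32, 0.57} → fail.
EE (methods 1·2): 0.41 vs {0.60, 0.46, 0.44, 0.32} → fail.
EE (methods 1·3): 0.58 vs {0.60, 0.61, 0.44, 0.57} → fail.
EE (methods 2·3): 0.54 vs {0.46, 0.61, 0.32, 0.57} → fail.
8 of 9 fail.

8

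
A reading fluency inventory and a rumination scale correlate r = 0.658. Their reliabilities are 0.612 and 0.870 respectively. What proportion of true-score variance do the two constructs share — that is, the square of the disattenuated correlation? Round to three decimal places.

0.813

Disattenuated r = 0.658 / √(0.612 × 0.870) = 0.658 / 0.7297 = 0.9017.
Shared true-score variance = 0.9017² = 0.8131 ≈ 0.813.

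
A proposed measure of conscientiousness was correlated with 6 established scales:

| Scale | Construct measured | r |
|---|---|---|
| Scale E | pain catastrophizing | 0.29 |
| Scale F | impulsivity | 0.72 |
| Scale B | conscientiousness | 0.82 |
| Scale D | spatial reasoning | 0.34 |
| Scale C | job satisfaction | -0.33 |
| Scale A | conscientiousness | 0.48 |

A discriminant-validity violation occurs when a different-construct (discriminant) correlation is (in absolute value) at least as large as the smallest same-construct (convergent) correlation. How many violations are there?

1

Convergent (same construct = conscientiousness): Scale B, Scale A.
Smallest convergent = 0.48. Discriminant |r|: 0.29, 0.72, 0.34, 0.33; count ≥ 0.48 → 1.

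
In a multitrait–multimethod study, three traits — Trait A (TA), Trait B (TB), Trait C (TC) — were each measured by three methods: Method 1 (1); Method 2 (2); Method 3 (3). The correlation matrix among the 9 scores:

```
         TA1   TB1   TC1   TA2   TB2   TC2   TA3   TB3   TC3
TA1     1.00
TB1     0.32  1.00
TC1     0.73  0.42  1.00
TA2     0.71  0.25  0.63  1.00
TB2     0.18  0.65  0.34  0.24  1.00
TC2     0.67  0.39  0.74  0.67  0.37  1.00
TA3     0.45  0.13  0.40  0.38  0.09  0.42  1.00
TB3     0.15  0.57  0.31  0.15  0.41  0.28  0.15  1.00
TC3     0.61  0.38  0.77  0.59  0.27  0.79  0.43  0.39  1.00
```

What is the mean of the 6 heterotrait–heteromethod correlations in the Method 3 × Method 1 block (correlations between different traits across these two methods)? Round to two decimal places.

0.33

HTHM values (method 3 × method 1): 0.13, 0.40, 0.15, 0.31, 0.61, 0.38; mean = 1.98/6 = 0.33.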